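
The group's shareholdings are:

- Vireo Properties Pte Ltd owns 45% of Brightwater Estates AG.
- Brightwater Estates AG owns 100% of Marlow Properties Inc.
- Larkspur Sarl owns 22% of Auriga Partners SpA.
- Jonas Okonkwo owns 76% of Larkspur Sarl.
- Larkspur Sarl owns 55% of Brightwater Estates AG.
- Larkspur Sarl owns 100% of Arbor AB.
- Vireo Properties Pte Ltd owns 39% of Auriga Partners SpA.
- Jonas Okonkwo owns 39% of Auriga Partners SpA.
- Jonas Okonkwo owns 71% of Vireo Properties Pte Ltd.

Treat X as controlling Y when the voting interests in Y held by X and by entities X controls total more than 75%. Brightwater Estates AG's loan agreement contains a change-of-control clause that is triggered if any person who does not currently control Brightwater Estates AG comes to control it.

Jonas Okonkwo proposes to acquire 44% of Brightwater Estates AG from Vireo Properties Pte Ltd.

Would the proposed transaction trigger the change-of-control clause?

The purchase adds only to Jonas's holdings (Vireo's stake shrinks), so Jonas is the only person who could newly come to control Brightwater.
Jonas holds 76% of Larkspur, so Jonas controls Larkspur.
Larkspur holds 100% of Arbor, so Jonas controls Arbor.
In Brightwater, Jonas's side holds only 55%, not > 75%.
So before the transaction, Jonas does not control Brightwater.
After the purchase, Jonas holds 44% of Brightwater directly, and Vireo's stake falls to 1%.
Larkspur and Jonas together hold 55% + 44% = 99% of Brightwater, so Jonas controls Brightwater.
Jonas did not control Brightwater before and does after, so the clause is triggered.

Yes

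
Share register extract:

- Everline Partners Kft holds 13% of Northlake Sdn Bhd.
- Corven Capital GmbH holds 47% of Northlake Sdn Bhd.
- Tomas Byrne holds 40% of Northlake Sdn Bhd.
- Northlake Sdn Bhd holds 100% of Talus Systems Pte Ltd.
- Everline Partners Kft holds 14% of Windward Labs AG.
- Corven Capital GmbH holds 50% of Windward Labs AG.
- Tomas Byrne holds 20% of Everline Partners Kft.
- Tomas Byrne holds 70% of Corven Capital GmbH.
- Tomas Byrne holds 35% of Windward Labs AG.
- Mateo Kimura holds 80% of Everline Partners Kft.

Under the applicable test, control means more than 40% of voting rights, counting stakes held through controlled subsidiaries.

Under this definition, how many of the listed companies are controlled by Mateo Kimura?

Mateo holds 80% of Everline, so Mateo controls Everline.
No other company's threshold is met.
Mateo controls 1 company.

1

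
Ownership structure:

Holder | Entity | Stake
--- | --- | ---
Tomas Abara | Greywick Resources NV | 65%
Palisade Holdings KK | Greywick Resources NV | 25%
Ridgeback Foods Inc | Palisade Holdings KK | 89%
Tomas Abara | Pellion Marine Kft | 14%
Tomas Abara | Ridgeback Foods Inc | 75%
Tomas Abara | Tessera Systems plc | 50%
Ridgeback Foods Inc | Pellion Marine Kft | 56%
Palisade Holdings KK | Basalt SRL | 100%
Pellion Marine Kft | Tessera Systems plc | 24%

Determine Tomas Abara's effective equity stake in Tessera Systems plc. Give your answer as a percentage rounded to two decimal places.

63.44%

Tomas reaches Tessera along 3 paths.
Via Ridgeback → Pellion: 75% × 56% × 24% = 10.08%.
Via Pellion: 14% × 24% = 3.36%.
Direct stake: 50% = 50%.
Total: 10.08% + 3.36% + 50% = 63.44%.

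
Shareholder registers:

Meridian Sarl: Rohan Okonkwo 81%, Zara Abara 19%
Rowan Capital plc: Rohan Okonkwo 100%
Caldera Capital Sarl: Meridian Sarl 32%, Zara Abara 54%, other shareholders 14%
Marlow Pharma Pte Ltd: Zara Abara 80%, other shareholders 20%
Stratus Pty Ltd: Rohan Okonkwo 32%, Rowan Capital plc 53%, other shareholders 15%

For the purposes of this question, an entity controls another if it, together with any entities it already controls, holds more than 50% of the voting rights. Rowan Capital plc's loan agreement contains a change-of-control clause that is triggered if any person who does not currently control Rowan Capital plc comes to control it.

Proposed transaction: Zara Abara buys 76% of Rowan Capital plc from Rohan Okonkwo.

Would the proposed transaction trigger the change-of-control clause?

Yes

The purchase adds only to Zara's holdings (Rohan's stake shrinks), so Zara is the only person who could newly come to control Rowan.
Zara holds 54% of Caldera, so Zara controls Caldera.
Zara holds 80% of Marlow, so Zara controls Marlow.
Neither Zara nor any entity Zara controls holds any voting interest in Rowan.
So before the transaction, Zara does not control Rowan.
After the purchase, Zara holds 76% of Rowan directly, and Rohan's stake falls to 24%.
Zara holds 76% of Rowan, so Zara controls Rowan.
Zara did not control Rowan before and does after, so the clause is triggered.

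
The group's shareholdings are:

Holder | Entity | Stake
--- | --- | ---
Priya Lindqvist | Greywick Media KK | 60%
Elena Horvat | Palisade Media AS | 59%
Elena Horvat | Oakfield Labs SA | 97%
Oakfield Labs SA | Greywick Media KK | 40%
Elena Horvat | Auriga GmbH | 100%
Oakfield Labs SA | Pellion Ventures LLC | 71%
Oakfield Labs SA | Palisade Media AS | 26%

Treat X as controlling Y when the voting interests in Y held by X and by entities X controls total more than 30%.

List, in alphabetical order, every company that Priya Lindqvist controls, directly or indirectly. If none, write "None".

Greywick Media KK

Priya holds 60% of Greywick, so Priya controls Greywick.
No other company's threshold is met.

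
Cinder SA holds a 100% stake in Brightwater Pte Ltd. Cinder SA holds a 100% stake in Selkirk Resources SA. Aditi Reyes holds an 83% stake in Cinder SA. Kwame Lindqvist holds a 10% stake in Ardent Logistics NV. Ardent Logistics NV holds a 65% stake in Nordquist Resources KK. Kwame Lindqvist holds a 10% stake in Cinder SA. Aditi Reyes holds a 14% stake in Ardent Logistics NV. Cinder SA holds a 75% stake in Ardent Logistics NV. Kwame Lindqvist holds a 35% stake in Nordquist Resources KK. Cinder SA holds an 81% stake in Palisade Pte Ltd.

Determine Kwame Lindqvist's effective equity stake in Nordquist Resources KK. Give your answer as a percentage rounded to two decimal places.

46.38%

Kwame reaches Nordquist along 3 paths.
Direct stake: 35% = 35%.
Via Cinder → Ardent: 10% × 75% × 65% = 4.875%.
Via Ardent: 10% × 65% = 6.5%.
Total: 35% + 4.875% + 6.5% = 46.375%.
Rounded: 46.38%.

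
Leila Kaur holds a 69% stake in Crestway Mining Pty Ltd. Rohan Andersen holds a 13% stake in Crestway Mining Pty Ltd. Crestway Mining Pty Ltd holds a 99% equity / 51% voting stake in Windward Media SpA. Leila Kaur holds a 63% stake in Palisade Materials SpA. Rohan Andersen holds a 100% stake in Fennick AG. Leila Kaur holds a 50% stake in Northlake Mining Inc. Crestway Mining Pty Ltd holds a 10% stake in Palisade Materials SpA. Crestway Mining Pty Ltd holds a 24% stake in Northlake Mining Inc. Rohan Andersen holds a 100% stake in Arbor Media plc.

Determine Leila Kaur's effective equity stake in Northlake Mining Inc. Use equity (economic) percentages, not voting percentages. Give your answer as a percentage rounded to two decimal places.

Leila reaches Northlake along 2 paths.
Direct stake: 50% = 50%.
Via Crestway: 69% × 24% = 16.56%.
Total: 50% + 16.56% = 66.56%.

66.56%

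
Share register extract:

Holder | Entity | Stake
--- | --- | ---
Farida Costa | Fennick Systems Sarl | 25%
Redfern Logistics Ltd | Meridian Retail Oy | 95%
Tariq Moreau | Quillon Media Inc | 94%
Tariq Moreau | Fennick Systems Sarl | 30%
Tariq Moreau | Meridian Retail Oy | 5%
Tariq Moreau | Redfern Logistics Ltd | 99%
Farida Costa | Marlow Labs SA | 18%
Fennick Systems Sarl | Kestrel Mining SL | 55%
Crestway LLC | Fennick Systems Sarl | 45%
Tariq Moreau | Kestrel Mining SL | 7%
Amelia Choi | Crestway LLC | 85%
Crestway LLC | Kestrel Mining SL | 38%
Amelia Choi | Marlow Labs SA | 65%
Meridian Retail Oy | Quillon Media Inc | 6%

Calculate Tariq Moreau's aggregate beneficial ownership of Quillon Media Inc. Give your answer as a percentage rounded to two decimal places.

99.94%

Tariq reaches Quillon along 3 paths.
Via Redfern → Meridian: 99% × 95% × 6% = 5.643%.
Via Meridian: 5% × 6% = 0.3%.
Direct stake: 94% = 94%.
Total: 5.643% + 0.3% + 94% = 99.943%.
Rounded: 99.94%.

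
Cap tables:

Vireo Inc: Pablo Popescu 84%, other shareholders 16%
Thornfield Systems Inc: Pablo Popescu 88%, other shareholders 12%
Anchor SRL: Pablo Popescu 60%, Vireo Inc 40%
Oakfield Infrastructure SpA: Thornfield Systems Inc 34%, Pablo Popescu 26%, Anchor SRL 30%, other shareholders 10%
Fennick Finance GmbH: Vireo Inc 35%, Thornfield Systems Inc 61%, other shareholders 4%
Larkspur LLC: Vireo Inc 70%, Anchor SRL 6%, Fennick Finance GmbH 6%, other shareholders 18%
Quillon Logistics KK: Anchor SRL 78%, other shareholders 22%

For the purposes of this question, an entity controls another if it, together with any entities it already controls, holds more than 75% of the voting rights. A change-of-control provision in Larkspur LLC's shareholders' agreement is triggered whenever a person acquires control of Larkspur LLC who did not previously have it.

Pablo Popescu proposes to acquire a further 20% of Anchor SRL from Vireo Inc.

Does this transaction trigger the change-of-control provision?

No

The purchase adds only to Pablo's holdings (Vireo's stake shrinks), so Pablo is the only person who could newly come to control Larkspur.
Pablo holds 84% of Vireo, so Pablo controls Vireo.
Pablo and Vireo together hold 60% + 40% = 100% of Anchor, so Pablo controls Anchor.
Pablo holds 88% of Thornfield, so Pablo controls Thornfield.
Vireo and Thornfield together hold 35% + 61% = 96% of Fennick, so Pablo controls Fennick.
Vireo and Anchor and Fennick together hold 70% + 6% + 6% = 82% of Larkspur, so Pablo controls Larkspur.
So Pablo already controls Larkspur before the transaction.
After the purchase, Pablo's direct stake in Anchor rises to 60% + 20% = 80%, and Vireo's stake falls to 20%.
Pablo controlled Larkspur already, so this is not a new person acquiring control; every other person's position is unchanged or reduced.
No new person acquires control, so the clause is not triggered.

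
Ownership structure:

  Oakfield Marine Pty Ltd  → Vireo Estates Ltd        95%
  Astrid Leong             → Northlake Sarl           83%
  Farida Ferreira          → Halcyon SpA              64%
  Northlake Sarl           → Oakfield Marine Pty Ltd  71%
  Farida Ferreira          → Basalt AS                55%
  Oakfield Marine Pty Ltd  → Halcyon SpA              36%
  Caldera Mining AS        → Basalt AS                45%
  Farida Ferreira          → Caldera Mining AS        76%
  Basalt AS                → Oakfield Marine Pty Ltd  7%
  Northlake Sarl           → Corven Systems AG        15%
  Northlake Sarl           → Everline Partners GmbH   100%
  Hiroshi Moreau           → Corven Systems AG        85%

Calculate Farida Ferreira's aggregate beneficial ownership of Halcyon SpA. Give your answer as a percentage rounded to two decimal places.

Farida reaches Halcyon along 3 paths.
Via Caldera → Basalt → Oakfield: 76% × 45% × 7% × 36% = 0.86184%.
Via Basalt → Oakfield: 55% × 7% × 36% = 1.386%.
Direct stake: 64% = 64%.
Total: 0.86184% + 1.386% + 64% = 66.24784%.
Rounded: 66.25%.

66.25%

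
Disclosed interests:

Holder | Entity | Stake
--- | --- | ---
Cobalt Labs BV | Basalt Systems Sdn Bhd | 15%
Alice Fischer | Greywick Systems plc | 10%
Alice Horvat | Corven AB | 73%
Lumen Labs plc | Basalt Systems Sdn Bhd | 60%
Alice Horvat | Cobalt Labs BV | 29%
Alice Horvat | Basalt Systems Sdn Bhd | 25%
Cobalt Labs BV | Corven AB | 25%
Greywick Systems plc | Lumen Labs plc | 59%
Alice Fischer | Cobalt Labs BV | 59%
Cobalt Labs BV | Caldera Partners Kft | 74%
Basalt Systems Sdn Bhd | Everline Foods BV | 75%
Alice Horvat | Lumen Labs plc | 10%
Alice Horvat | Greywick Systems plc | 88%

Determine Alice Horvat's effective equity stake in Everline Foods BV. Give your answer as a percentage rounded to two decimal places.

49.88%

Alice Horvat reaches Everline along 4 paths.
Via Cobalt → Basalt: 29% × 15% × 75% = 3.2625%.
Via Lumen → Basalt: 10% × 60% × 75% = 4.5%.
Via Greywick → Lumen → Basalt: 88% × 59% × 60% × 75% = 23.364%.
Via Basalt: 25% × 75% = 18.75%.
Total: 3.2625% + 4.5% + 23.364% + 18.75% = 49.8765%.
Rounded: 49.88%.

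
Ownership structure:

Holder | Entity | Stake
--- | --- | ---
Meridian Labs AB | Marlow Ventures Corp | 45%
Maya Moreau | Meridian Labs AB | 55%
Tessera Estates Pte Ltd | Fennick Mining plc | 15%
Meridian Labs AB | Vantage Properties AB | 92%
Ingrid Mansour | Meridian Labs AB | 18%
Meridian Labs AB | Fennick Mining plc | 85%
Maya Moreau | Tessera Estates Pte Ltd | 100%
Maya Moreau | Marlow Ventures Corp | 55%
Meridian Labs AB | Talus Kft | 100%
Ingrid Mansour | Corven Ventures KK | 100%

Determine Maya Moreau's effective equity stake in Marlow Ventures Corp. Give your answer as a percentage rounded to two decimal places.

Maya reaches Marlow along 2 paths.
Via Meridian: 55% × 45% = 24.75%.
Direct stake: 55% = 55%.
Total: 24.75% + 55% = 79.75%.

79.75%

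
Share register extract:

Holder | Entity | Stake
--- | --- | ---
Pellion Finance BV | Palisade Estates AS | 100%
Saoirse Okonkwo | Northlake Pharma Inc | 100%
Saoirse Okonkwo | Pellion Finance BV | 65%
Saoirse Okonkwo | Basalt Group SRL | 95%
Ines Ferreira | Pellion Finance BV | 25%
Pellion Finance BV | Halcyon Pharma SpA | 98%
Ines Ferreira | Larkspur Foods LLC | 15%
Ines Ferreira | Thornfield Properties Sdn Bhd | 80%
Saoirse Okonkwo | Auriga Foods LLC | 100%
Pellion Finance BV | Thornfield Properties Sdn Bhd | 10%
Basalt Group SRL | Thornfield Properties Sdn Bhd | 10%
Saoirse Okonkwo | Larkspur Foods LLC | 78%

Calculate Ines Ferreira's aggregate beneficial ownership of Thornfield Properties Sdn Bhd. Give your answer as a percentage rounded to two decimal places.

82.50%

Ines reaches Thornfield along 2 paths.
Via Pellion: 25% × 10% = 2.5%.
Direct stake: 80% = 80%.
Total: 2.5% + 80% = 82.5%.
Rounded: 82.50%.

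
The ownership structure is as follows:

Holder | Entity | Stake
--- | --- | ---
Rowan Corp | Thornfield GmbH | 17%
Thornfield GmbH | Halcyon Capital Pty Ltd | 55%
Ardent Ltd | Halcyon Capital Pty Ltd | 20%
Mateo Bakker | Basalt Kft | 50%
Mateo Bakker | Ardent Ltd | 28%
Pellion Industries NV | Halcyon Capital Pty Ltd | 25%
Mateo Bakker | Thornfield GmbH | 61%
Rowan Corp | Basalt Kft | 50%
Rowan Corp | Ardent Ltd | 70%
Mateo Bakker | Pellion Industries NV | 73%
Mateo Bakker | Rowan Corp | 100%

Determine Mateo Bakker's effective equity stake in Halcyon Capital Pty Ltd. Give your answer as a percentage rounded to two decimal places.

Mateo reaches Halcyon along 5 paths.
Via Pellion: 73% × 25% = 18.25%.
Via Rowan → Ardent: 100% × 70% × 20% = 14%.
Via Ardent: 28% × 20% = 5.6%.
Via Rowan → Thornfield: 100% × 17% × 55% = 9.35%.
Via Thornfield: 61% × 55% = 33.55%.
Total: 18.25% + 14% + 5.6% + 9.35% + 33.55% = 80.75%.

80.75%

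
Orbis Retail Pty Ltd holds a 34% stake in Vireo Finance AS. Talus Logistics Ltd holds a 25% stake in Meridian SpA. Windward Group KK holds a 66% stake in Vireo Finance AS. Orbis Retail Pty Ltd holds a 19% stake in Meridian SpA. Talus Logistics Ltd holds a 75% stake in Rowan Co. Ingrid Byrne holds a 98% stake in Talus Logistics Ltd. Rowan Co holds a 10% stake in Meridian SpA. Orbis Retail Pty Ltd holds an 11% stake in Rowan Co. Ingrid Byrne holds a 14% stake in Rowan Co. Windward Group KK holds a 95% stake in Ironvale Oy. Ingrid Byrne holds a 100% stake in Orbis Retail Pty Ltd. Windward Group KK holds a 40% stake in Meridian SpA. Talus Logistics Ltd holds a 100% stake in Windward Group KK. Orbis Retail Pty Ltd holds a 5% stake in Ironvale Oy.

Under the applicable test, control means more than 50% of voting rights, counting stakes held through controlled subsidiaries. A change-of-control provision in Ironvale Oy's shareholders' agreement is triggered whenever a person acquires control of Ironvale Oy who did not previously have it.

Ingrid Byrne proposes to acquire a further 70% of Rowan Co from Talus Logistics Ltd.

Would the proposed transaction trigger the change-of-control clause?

No

The purchase adds only to Ingrid's holdings (Talus's stake shrinks), so Ingrid is the only person who could newly come to control Ironvale.
Ingrid holds 100% of Orbis, so Ingrid controls Orbis.
Ingrid holds 98% of Talus, so Ingrid controls Talus.
Talus holds 100% of Windward, so Ingrid controls Windward.
Orbis and Windward together hold 5% + 95% = 100% of Ironvale, so Ingrid controls Ironvale.
So Ingrid already controls Ironvale before the transaction.
After the purchase, Ingrid's direct stake in Rowan rises to 14% + 70% = 84%, and Talus's stake falls to 5%.
Ingrid controlled Ironvale already, so this is not a new person acquiring control; every other person's position is unchanged or reduced.
No new person acquires control, so the clause is not triggered.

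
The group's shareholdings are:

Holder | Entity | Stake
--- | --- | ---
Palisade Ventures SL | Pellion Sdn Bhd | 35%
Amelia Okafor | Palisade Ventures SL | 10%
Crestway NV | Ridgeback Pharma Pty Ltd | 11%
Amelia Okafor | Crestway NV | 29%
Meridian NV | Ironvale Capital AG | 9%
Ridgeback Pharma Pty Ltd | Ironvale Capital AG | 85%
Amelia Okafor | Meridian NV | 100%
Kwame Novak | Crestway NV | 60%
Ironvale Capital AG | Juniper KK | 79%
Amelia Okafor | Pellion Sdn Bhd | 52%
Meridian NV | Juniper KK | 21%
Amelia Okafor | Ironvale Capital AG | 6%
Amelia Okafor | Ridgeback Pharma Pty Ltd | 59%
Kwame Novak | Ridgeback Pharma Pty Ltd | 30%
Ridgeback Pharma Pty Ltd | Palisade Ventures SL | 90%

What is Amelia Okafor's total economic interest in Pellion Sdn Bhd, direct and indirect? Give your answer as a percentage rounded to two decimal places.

Amelia reaches Pellion along 4 paths.
Via Palisade: 10% × 35% = 3.5%.
Via Crestway → Ridgeback → Palisade: 29% × 11% × 90% × 35% = 1.00485%.
Via Ridgeback → Palisade: 59% × 90% × 35% = 18.585%.
Direct stake: 52% = 52%.
Total: 3.5% + 1.00485% + 18.585% + 52% = 75.08985%.
Rounded: 75.09%.

75.09%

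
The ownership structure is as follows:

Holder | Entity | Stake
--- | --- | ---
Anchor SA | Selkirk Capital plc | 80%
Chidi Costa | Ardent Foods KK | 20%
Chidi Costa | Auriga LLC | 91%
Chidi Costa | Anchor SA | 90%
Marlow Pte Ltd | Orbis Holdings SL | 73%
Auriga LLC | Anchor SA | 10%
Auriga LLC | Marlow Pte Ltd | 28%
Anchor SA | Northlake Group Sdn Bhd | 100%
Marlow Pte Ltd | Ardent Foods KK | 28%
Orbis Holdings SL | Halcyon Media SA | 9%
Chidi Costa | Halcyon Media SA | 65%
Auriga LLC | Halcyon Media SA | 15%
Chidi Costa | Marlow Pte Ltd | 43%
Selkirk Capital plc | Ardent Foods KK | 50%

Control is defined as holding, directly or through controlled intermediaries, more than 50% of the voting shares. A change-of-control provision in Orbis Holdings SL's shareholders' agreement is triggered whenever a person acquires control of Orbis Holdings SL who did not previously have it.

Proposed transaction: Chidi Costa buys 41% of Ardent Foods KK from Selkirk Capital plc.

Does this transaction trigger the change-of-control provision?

No

The purchase adds only to Chidi's holdings (Selkirk's stake shrinks), so Chidi is the only person who could newly come to control Orbis.
Chidi holds 91% of Auriga, so Chidi controls Auriga.
Auriga and Chidi together hold 28% + 43% = 71% of Marlow, so Chidi controls Marlow.
Marlow holds 73% of Orbis, so Chidi controls Orbis.
So Chidi already controls Orbis before the transaction.
After the purchase, Chidi's direct stake in Ardent rises to 20% + 41% = 61%, and Selkirk's stake falls to 9%.
Chidi controlled Orbis already, so this is not a new person acquiring control; every other person's position is unchanged or reduced.
No new person acquires control, so the clause is not triggered.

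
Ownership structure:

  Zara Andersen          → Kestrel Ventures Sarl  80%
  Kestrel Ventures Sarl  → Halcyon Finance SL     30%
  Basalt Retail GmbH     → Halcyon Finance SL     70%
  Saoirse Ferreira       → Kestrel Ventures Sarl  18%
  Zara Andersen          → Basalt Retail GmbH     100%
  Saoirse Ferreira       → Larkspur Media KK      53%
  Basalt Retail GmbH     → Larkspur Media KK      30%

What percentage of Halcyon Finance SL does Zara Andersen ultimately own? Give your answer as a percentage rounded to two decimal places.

Zara reaches Halcyon along 2 paths.
Via Basalt: 100% × 70% = 70%.
Via Kestrel: 80% × 30% = 24%.
Total: 70% + 24% = 94%.
Rounded: 94.00%.

94.00%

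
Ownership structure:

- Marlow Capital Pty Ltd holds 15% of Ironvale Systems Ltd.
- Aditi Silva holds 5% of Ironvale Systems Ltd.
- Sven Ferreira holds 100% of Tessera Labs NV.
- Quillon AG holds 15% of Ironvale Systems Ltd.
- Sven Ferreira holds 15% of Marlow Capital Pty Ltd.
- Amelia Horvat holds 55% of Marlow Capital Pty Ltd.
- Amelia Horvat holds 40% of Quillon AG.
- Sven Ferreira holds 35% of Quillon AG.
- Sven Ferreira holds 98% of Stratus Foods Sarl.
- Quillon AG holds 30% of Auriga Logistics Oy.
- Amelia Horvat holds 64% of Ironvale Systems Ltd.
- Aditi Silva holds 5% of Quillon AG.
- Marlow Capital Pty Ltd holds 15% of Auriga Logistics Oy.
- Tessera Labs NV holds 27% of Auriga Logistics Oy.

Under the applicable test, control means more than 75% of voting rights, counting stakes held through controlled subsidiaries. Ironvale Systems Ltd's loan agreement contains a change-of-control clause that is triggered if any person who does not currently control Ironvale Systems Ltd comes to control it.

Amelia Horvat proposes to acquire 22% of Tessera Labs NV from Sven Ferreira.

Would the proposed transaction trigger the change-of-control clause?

The purchase adds only to Amelia's holdings (Sven's stake shrinks), so Amelia is the only person who could newly come to control Ironvale.
Amelia's largest direct stake is 64% in Ironvale, which does not meet the threshold, so Amelia controls no company.
In Ironvale, Amelia's side holds only 64%, not > 75%.
So before the transaction, Amelia does not control Ironvale.
After the purchase, Amelia holds 22% of Tessera directly, and Sven's stake falls to 78%.
Amelia's side now holds 22% of Tessera, not > 75%, so Amelia still does not control Tessera.
After the transaction, Amelia's side holds 64% of Ironvale, not > 75%, so Amelia still does not control Ironvale.
No new person acquires control, so the clause is not triggered.

No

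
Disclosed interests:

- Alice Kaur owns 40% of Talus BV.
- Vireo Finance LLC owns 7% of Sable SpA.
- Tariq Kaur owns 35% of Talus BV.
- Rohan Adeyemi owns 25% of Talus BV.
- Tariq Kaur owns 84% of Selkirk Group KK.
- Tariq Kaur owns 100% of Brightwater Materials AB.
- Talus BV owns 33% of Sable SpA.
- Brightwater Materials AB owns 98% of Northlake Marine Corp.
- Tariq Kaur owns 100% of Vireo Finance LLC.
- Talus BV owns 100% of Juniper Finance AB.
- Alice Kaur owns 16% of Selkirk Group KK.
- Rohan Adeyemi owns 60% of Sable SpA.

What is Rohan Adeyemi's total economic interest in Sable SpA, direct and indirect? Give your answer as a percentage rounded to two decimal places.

68.25%

Rohan reaches Sable along 2 paths.
Via Talus: 25% × 33% = 8.25%.
Direct stake: 60% = 60%.
Total: 8.25% + 60% = 68.25%.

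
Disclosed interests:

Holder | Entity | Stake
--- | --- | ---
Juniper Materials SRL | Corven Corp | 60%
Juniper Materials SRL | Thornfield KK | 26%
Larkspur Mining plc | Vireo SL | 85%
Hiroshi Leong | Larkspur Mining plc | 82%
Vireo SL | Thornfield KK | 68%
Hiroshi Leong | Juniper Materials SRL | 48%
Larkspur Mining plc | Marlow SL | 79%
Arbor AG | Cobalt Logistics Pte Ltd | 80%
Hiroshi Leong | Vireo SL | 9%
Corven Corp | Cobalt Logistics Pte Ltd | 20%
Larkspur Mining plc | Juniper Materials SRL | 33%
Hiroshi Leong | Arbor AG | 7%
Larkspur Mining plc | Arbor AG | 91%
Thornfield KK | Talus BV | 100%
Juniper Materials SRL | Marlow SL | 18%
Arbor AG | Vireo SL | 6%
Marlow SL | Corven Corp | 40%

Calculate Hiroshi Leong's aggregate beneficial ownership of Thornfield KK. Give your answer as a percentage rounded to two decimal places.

Hiroshi reaches Thornfield along 6 paths.
Via Larkspur → Juniper: 82% × 33% × 26% = 7.0356%.
Via Juniper: 48% × 26% = 12.48%.
Via Larkspur → Vireo: 82% × 85% × 68% = 47.396%.
Via Arbor → Vireo: 7% × 6% × 68% = 0.2856%.
Via Larkspur → Arbor → Vireo: 82% × 91% × 6% × 68% = 3.044496%.
Via Vireo: 9% × 68% = 6.12%.
Total: 7.0356% + 12.48% + 47.396% + 0.2856% + 3.044496% + 6.12% = 76.361696%.
Rounded: 76.36%.

76.36%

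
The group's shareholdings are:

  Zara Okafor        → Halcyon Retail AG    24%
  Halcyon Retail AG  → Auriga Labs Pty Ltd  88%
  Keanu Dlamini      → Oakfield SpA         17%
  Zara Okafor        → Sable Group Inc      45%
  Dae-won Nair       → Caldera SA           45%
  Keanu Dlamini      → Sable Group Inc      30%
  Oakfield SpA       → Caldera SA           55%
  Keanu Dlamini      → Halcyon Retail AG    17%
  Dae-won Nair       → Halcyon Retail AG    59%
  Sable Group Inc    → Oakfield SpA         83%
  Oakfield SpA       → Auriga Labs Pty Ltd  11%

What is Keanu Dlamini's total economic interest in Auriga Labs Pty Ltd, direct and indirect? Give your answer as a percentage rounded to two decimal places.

19.57%

Keanu reaches Auriga along 3 paths.
Via Halcyon: 17% × 88% = 14.96%.
Via Sable → Oakfield: 30% × 83% × 11% = 2.739%.
Via Oakfield: 17% × 11% = 1.87%.
Total: 14.96% + 2.739% + 1.87% = 19.569%.
Rounded: 19.57%.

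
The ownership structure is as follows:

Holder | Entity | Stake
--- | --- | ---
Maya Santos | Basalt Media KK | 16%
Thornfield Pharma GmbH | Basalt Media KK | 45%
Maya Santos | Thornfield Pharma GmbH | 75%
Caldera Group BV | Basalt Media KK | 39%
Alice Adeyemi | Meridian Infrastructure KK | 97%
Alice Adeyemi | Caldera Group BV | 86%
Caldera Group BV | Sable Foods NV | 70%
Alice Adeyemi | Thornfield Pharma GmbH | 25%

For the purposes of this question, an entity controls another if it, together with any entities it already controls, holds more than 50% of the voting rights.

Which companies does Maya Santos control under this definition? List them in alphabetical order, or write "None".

Basalt Media KK, Thornfield Pharma GmbH

Maya holds 75% of Thornfield, so Maya controls Thornfield.
Thornfield and Maya together hold 45% + 16% = 61% of Basalt, so Maya controls Basalt.
No other company's threshold is met.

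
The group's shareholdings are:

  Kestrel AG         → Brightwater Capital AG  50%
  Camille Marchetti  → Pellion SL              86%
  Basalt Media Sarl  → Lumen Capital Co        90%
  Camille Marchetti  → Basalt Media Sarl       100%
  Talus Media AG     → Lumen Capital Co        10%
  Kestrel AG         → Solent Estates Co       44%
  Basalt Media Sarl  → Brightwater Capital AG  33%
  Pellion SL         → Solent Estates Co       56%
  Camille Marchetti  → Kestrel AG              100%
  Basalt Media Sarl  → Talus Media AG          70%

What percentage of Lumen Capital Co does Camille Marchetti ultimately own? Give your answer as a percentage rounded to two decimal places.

97.00%

Camille reaches Lumen along 2 paths.
Via Basalt: 100% × 90% = 90%.
Via Basalt → Talus: 100% × 70% × 10% = 7%.
Total: 90% + 7% = 97%.
Rounded: 97.00%.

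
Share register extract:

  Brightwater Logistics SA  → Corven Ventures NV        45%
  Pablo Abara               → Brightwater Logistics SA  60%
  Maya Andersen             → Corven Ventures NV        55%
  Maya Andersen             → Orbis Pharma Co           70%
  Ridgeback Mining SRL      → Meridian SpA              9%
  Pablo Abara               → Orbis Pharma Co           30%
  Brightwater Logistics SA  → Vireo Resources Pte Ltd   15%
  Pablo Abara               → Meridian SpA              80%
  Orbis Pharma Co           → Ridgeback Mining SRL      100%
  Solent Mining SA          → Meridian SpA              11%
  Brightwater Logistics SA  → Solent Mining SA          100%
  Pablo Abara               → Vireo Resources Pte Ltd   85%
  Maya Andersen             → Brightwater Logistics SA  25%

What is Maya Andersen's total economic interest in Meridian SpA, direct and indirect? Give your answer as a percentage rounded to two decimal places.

9.05%

Maya reaches Meridian along 2 paths.
Via Orbis → Ridgeback: 70% × 100% × 9% = 6.3%.
Via Brightwater → Solent: 25% × 100% × 11% = 2.75%.
Total: 6.3% + 2.75% = 9.05%.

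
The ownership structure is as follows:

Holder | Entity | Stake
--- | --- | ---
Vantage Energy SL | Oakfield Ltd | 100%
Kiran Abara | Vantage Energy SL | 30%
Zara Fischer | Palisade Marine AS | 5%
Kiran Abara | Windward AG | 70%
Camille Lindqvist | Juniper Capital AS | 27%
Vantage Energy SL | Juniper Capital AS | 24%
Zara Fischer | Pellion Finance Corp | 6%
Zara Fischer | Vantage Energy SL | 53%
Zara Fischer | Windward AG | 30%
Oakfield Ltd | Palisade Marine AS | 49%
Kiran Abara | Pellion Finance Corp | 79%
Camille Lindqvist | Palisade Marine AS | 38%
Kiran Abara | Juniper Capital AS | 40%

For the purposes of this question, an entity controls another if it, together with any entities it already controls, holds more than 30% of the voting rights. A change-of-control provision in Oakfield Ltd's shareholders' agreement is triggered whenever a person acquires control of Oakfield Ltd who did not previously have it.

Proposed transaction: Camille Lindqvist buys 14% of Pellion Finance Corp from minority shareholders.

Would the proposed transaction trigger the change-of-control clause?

The purchase changes only Camille's holdings, so Camille is the only person who could newly come to control Oakfield.
Camille holds 38% of Palisade, so Camille controls Palisade.
Neither Camille nor any entity Camille controls holds any voting interest in Oakfield.
So before the transaction, Camille does not control Oakfield.
After the purchase, Camille holds 14% of Pellion directly.
Camille's side now holds 14% of Pellion, not > 30%, so Camille still does not control Pellion.
After the transaction, neither Camille nor any entity Camille controls holds a voting interest in Oakfield, so Camille still does not control it.
No new person acquires control, so the clause is not triggered.

No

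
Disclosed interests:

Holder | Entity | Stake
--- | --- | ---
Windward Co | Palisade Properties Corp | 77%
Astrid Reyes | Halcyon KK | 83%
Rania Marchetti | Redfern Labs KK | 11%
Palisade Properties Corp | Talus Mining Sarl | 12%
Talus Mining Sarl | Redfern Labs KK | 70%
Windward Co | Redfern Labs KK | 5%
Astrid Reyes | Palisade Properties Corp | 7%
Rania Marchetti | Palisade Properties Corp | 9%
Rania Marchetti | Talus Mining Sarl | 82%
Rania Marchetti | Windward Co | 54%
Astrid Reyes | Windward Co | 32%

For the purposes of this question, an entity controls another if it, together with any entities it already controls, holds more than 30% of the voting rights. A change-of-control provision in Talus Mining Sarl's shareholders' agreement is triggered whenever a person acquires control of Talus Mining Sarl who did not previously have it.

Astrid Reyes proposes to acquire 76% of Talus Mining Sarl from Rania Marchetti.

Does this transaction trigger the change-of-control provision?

Yes

The purchase adds only to Astrid's holdings (Rania's stake shrinks), so Astrid is the only person who could newly come to control Talus.
Astrid holds 32% of Windward, so Astrid controls Windward.
Astrid holds 83% of Halcyon, so Astrid controls Halcyon.
Windward and Astrid together hold 77% + 7% = 84% of Palisade, so Astrid controls Palisade.
In Talus, Astrid's side holds only 12%, not > 30%.
So before the transaction, Astrid does not control Talus.
After the purchase, Astrid holds 76% of Talus directly, and Rania's stake falls to 6%.
Palisade and Astrid together hold 12% + 76% = 88% of Talus, so Astrid controls Talus.
Astrid did not control Talus before and does after, so the clause is triggered.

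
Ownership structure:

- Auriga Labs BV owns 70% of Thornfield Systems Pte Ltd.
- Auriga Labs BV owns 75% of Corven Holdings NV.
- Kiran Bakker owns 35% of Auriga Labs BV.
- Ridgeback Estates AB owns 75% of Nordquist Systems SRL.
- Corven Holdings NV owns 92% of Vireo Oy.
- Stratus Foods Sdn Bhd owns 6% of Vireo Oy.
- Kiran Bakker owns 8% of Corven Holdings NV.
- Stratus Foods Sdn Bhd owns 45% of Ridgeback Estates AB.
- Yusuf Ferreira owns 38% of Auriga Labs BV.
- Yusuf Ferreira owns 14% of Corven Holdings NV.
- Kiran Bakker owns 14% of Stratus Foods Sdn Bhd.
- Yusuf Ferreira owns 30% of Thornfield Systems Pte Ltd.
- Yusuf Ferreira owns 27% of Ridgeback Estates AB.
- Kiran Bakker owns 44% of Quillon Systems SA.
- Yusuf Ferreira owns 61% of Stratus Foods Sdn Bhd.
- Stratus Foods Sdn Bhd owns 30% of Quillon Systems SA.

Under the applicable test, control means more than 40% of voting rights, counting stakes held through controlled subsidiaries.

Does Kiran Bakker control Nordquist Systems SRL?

No

Kiran holds 44% of Quillon, so Kiran controls Quillon.
Neither Kiran nor any entity Kiran controls holds any voting interest in Nordquist.
So Kiran does not control Nordquist.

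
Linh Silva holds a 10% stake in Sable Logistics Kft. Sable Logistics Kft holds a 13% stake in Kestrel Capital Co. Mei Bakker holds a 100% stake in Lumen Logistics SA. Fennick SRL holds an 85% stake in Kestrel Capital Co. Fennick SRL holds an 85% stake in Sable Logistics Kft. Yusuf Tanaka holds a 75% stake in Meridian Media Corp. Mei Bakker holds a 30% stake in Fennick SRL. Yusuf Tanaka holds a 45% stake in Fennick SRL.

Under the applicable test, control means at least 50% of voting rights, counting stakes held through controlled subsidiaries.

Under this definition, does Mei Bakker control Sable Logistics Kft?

Mei holds 100% of Lumen, so Mei controls Lumen.
Neither Mei nor any entity Mei controls holds any voting interest in Sable.
So Mei does not control Sable.

No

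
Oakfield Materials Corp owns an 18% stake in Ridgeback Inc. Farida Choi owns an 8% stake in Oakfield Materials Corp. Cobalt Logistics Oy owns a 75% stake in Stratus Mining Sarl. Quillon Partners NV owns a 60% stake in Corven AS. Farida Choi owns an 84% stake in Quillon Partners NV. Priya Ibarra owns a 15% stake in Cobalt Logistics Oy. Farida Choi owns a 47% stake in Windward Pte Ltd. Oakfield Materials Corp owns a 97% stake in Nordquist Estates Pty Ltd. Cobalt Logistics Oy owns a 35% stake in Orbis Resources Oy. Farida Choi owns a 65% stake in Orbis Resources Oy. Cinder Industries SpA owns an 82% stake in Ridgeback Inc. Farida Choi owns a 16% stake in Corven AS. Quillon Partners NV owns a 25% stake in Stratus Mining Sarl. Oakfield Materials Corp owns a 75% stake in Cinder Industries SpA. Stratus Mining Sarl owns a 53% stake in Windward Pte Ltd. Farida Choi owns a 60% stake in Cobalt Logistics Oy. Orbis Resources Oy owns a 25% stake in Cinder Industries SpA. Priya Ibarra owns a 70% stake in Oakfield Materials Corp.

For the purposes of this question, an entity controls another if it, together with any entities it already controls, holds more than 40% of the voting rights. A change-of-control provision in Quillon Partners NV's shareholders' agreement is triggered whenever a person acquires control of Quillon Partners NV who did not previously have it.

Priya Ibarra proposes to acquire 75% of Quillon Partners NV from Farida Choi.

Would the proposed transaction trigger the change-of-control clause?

The purchase adds only to Priya's holdings (Farida's stake shrinks), so Priya is the only person who could newly come to control Quillon.
Priya holds 70% of Oakfield, so Priya controls Oakfield.
Oakfield holds 75% of Cinder, so Priya controls Cinder.
Oakfield holds 97% of Nordquist, so Priya controls Nordquist.
Oakfield and Cinder together hold 18% + 82% = 100% of Ridgeback, so Priya controls Ridgeback.
Neither Priya nor any entity Priya controls holds any voting interest in Quillon.
So before the transaction, Priya does not control Quillon.
After the purchase, Priya holds 75% of Quillon directly, and Farida's stake falls to 9%.
Priya holds 75% of Quillon, so Priya controls Quillon.
Priya did not control Quillon before and does after, so the clause is triggered.

Yes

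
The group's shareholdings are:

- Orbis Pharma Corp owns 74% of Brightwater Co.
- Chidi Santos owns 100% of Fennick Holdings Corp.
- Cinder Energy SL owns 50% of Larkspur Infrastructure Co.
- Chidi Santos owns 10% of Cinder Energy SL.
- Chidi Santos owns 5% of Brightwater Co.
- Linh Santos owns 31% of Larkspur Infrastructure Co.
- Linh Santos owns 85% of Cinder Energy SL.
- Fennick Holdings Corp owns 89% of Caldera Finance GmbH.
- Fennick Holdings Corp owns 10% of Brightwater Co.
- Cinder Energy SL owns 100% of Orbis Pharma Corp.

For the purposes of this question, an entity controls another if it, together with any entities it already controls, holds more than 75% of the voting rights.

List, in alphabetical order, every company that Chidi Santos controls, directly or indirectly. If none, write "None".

Caldera Finance GmbH, Fennick Holdings Corp

Chidi holds 100% of Fennick, so Chidi controls Fennick.
Fennick holds 89% of Caldera, so Chidi controls Caldera.
No other company's threshold is met.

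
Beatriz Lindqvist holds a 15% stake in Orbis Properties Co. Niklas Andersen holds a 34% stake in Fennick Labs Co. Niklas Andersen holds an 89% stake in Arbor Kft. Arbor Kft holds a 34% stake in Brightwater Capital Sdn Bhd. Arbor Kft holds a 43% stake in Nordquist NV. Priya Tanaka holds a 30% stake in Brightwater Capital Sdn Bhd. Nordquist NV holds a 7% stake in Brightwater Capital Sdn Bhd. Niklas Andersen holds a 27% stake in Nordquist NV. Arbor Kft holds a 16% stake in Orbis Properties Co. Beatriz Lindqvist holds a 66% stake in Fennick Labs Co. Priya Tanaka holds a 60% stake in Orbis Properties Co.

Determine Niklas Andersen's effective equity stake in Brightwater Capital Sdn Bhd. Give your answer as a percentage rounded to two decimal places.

Niklas reaches Brightwater along 3 paths.
Via Nordquist: 27% × 7% = 1.89%.
Via Arbor → Nordquist: 89% × 43% × 7% = 2.6789%.
Via Arbor: 89% × 34% = 30.26%.
Total: 1.89% + 2.6789% + 30.26% = 34.8289%.
Rounded: 34.83%.

34.83%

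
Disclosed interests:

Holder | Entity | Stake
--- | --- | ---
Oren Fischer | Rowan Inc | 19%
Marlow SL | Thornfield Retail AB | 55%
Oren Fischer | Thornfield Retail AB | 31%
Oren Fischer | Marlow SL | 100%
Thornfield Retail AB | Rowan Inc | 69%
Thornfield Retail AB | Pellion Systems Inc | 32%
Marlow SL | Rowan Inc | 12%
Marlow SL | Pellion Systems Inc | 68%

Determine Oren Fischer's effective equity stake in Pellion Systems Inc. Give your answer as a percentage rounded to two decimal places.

95.52%

Oren reaches Pellion along 3 paths.
Via Marlow: 100% × 68% = 68%.
Via Thornfield: 31% × 32% = 9.92%.
Via Marlow → Thornfield: 100% × 55% × 32% = 17.6%.
Total: 68% + 9.92% + 17.6% = 95.52%.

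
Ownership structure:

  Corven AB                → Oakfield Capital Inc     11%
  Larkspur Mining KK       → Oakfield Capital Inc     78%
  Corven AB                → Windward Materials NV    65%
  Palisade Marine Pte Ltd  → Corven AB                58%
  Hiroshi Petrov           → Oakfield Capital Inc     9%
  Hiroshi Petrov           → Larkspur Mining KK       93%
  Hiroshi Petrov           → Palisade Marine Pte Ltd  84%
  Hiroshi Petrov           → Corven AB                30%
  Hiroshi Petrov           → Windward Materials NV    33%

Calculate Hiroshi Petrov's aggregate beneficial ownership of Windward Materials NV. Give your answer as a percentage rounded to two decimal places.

Hiroshi reaches Windward along 3 paths.
Via Palisade → Corven: 84% × 58% × 65% = 31.668%.
Via Corven: 30% × 65% = 19.5%.
Direct stake: 33% = 33%.
Total: 31.668% + 19.5% + 33% = 84.168%.
Rounded: 84.17%.

84.17%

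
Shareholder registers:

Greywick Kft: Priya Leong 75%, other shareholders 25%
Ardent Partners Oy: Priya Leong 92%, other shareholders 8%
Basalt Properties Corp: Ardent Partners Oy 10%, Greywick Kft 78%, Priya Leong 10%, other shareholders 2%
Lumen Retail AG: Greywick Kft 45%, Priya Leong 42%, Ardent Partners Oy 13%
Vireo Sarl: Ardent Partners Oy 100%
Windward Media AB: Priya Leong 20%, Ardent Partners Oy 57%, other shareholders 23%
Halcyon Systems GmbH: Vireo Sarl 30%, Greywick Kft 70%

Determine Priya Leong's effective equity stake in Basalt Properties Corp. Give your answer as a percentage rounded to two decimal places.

Priya reaches Basalt along 3 paths.
Via Ardent: 92% × 10% = 9.2%.
Via Greywick: 75% × 78% = 58.5%.
Direct stake: 10% = 10%.
Total: 9.2% + 58.5% + 10% = 77.7%.
Rounded: 77.70%.

77.70%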